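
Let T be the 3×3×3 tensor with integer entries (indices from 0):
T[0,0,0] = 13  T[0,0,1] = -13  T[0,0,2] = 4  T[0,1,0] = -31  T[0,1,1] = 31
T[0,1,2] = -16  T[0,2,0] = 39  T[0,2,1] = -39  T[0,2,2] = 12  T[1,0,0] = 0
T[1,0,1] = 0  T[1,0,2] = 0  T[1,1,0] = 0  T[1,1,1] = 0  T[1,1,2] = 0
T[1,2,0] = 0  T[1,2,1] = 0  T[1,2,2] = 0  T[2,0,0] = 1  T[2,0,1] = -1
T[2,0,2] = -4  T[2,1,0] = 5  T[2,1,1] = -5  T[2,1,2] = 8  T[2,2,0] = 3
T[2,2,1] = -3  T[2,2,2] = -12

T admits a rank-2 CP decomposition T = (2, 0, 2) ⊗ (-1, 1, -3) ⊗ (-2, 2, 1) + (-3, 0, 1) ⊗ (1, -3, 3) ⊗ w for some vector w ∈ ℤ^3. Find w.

Subtract the known terms from T to get the rank-1 residual R = (-3, 0, 1) ⊗ (1, -3, 3) ⊗ w, so R[i,j,k] = a[i]·b[j]·w[k]. Pick indices with nonzero a[0]·b[0] = (-3)·(1) = -3. Only the fibre through (0,0,·) is needed: R[0,0,:] = T[0,0,:] − Σₗ aₗ[0]bₗ[0]cₗ = [13, -13, 4] − (2)·(-1)·(-2, 2, 1) = [9, -9, 6]. Then w[k] = R[0,0,k] / -3 for each k, giving w = [9, -9, 6] / -3 = (-3, 3, -2).

w = (-3, 3, -2)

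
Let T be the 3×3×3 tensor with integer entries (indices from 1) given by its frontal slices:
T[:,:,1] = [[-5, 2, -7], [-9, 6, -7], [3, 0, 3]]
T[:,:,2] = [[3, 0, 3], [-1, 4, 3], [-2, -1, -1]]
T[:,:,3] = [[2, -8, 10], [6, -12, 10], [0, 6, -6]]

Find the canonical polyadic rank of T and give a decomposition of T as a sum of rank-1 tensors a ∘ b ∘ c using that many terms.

Lower bound: the mode-1 unfolding of T (rows indexed by i, columns by (j,k) = (1,1), (1,2), (1,3), (2,1), (2,2), (2,3), (3,1), (3,2), (3,3)) is [[-5, 3, 2, 2, 0, -8, -7, 3, 10], [-9, -1, 6, 6, 4, -12, -7, 3, 10], [3, -2, 0, 0, -1, 6, 3, -1, -6]].
There the 3×3 minor on rows i ∈ {1, 2, 3}, columns (j,k) ∈ {(1,1), (1,2), (1,3)} is det [[-5, 3, 2], [-9, -1, 6], [3, -2, 0]] = 36 ≠ 0, so this unfolding has rank ≥ 3; CP rank is at least every unfolding rank, so rank(T) ≥ 3. (This is only a lower bound: in general the CP rank may exceed every unfolding rank, so we still need to exhibit 3 rank-1 terms summing to T.)
Upper bound: T is a sum of 3 rank-1 terms, T = [0, 1, 0] ∘ [1, -1, 0] ∘ [-4, -4, 4] + [1, 1, -1] ∘ [1, 2, -1] ∘ [-1, 1, -2] + [2, 2, -1] ∘ [1, -1, 2] ∘ [-2, 1, 2] (written with every a and b primitive with positive leading entry and the scale carried by c; CP decompositions are not unique, and this one is verified by expanding entrywise), so rank(T) ≤ 3.
These bounds meet, so rank(T) = 3.
Check entry T[1,1,2] = 3: (0)·(1)·(-4) + (1)·(1)·(1) + (2)·(1)·(1) = 3.

rank(T) = 3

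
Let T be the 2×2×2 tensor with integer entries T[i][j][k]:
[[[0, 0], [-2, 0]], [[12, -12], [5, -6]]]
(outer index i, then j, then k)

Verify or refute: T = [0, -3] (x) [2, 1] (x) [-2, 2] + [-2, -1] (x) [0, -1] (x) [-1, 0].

Reconstruct entrywise from the claimed factors. For example, T[0,1,0] = -2 and Σₗ aₗ[0]bₗ[1]cₗ[0] = (0)·(1)·(-2) + (-2)·(-1)·(-1) = -2; checking all 8 entries, every one matches. The claim holds.

Yes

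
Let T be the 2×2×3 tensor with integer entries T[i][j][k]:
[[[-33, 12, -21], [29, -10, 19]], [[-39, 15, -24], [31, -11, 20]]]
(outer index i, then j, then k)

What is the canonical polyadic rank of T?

Lower bound: the mode-3 unfolding of T (rows indexed by k, columns by (i,j) = (0,0), (0,1), (1,0), (1,1)) is [[-33, 29, -39, 31], [12, -10, 15, -11], [-21, 19, -24, 20]].
There the 2×2 minor on rows k ∈ {0, 1}, columns (i,j) ∈ {(0,0), (0,1)} is det [[-33, 29], [12, -10]] = -18 ≠ 0, so this unfolding has rank ≥ 2; CP rank is at least every unfolding rank, so rank(T) ≥ 2. (This is only a lower bound: in general the CP rank may exceed every unfolding rank, so we still need to exhibit 2 rank-1 terms summing to T.)
Upper bound — finding two terms. Write S_k = T[:,:,k] for the frontal slices: S₀ = [[-33, 29], [-39, 31]], S₁ = [[12, -10], [15, -11]], S₂ = [[-21, 19], [-24, 20]].
If T = a₁ ⊗ b₁ ⊗ c₁ + a₂ ⊗ b₂ ⊗ c₂ then each S_k = c₁[k]·a₁b₁ᵀ + c₂[k]·a₂b₂ᵀ. S₀ and S₁ are linearly independent, so a₁b₁ᵀ and a₂b₂ᵀ must span the same plane of matrices: they are the rank-1 matrices of the form x·S₀ + y·S₁.
det(x·S₀ + y·S₁) is 108·x² − 90·xy + 18·y² = 18·(3·x − y)(2·x − y), vanishing at (x:y) = (1:3) and (1:2).
M₁ = S₀ + 3·S₁ = [[3, -1], [6, -2]] = [1, 2][3, -1]ᵀ and M₂ = S₀ + 2·S₁ = [[-9, 9], [-9, 9]] = (-9)·[1, 1][1, -1]ᵀ, so take a₁ = [1, 2], b₁ = [3, -1], a₂ = [1, 1], b₂ = [1, -1].
Each slice is an integer combination of E₁ = a₁b₁ᵀ and E₂ = a₂b₂ᵀ: S₀ = −2·E₁ − 27·E₂, S₁ = E₁ + 9·E₂, S₂ = −E₁ − 18·E₂; reading off coefficients, c₁ = [-2, 1, -1] and c₂ = [-27, 9, -18].
Hence T = [1, 2] ⊗ [3, -1] ⊗ [-2, 1, -1] + [1, 1] ⊗ [1, -1] ⊗ [-27, 9, -18], so rank(T) ≤ 2.
These bounds meet, so rank(T) = 2.

2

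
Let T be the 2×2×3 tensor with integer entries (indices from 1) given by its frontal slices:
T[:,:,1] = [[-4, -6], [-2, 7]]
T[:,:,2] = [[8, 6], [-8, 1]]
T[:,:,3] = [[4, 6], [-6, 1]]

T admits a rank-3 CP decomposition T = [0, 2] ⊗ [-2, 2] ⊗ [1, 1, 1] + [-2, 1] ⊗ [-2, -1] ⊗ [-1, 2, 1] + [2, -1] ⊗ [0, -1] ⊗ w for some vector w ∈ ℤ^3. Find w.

Subtract the known terms from T to get the rank-1 residual R = [2, -1] ⊗ [0, -1] ⊗ w, so R[i,j,k] = a[i]·b[j]·w[k]. Pick indices with nonzero a[1]·b[2] = (2)·(-1) = -2. Only the fibre through (1,2,·) is needed: R[1,2,:] = T[1,2,:] − Σₗ aₗ[1]bₗ[2]cₗ = [-6, 6, 6] − (0)·(2)·[1, 1, 1] − (-2)·(-1)·[-1, 2, 1] = [-4, 2, 4]. Then w[k] = R[1,2,k] / -2 for each k, giving w = [-4, 2, 4] / -2 = [2, -1, -2].

w = [2, -1, -2]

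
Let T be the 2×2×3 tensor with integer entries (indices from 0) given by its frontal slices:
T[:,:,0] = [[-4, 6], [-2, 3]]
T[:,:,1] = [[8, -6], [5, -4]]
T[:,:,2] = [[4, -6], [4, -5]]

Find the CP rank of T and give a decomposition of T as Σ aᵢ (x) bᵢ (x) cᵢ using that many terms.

Lower bound: the mode-3 unfolding of T (rows indexed by k, columns by (i,j) = (0,0), (0,1), (1,0), (1,1)) is [[-4, 6, -2, 3], [8, -6, 5, -4], [4, -6, 4, -5]].
There the 3×3 minor on rows k ∈ {0, 1, 2}, columns (i,j) ∈ {(0,0), (0,1), (1,0)} is det [[-4, 6, -2], [8, -6, 5], [4, -6, 4]] = -48 ≠ 0, so this unfolding has rank ≥ 3; CP rank is at least every unfolding rank, so rank(T) ≥ 3. (This is only a lower bound: in general the CP rank may exceed every unfolding rank, so we still need to exhibit 3 rank-1 terms summing to T.)
Upper bound: T is a sum of 3 rank-1 terms, T = [0, 1] (x) [1, -1] (x) [0, 1, 2] + [2, 1] (x) [0, 1] (x) [2, -1, -2] + [2, 1] (x) [2, -1] (x) [-1, 2, 1] (written with every a and b primitive with positive leading entry and the scale carried by c; CP decompositions are not unique, and this one is verified by expanding entrywise), so rank(T) ≤ 3.
These bounds meet, so rank(T) = 3.

rank(T) = 3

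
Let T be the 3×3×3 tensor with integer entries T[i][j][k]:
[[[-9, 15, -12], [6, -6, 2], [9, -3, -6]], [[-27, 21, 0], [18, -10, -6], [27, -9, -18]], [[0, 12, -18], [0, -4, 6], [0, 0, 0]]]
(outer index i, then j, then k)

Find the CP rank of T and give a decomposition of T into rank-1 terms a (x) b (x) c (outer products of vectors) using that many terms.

Lower bound: the mode-2 unfolding of T (rows indexed by j, columns by (i,k) = (0,0), (0,1), (0,2), (1,0), (1,1), (1,2), (2,0), (2,1), (2,2)) is [[-9, 15, -12, -27, 21, 0, 0, 12, -18], [6, -6, 2, 18, -10, -6, 0, -4, 6], [9, -3, -6, 27, -9, -18, 0, 0, 0]].
There the 2×2 minor on rows j ∈ {0, 1}, columns (i,k) ∈ {(0,0), (0,1)} is det [[-9, 15], [6, -6]] = -36 ≠ 0, so this unfolding has rank ≥ 2; CP rank is at least every unfolding rank, so rank(T) ≥ 2. (This is only a lower bound: in general the CP rank may exceed every unfolding rank, so we still need to exhibit 2 rank-1 terms summing to T.)
Upper bound — finding two terms. Write S_k = T[:,:,k] for the frontal slices: S₀ = [[-9, 6, 9], [-27, 18, 27], [0, 0, 0]], S₁ = [[15, -6, -3], [21, -10, -9], [12, -4, 0]], S₂ = [[-12, 2, -6], [0, -6, -18], [-18, 6, 0]].
If T = a₁ (x) b₁ (x) c₁ + a₂ (x) b₂ (x) c₂ then each S_k = c₁[k]·a₁b₁ᵀ + c₂[k]·a₂b₂ᵀ. S₀ and S₁ are linearly independent, so a₁b₁ᵀ and a₂b₂ᵀ must span the same plane of matrices: they are the rank-1 matrices of the form x·S₀ + y·S₁.
The 2×2 minor of x·S₀ + y·S₁ on rows {0,1}, columns {0,1} is 72·xy − 24·y² = 24·(3·x − y)(y), vanishing at (x:y) = (1:3) and (1:0).
M₁ = S₀ + 3·S₁ = [[36, -12, 0], [36, -12, 0], [36, -12, 0]] = 12·[1, 1, 1][3, -1, 0]ᵀ and M₂ = S₀ = [[-9, 6, 9], [-27, 18, 27], [0, 0, 0]] = (-3)·[1, 3, 0][3, -2, -3]ᵀ, so take a₁ = [1, 1, 1], b₁ = [3, -1, 0], a₂ = [1, 3, 0], b₂ = [3, -2, -3].
Each slice is an integer combination of E₁ = a₁b₁ᵀ and E₂ = a₂b₂ᵀ: S₀ = −3·E₂, S₁ = 4·E₁ + E₂, S₂ = −6·E₁ + 2·E₂; reading off coefficients, c₁ = [0, 4, -6] and c₂ = [-3, 1, 2].
Hence T = [1, 1, 1] (x) [3, -1, 0] (x) [0, 4, -6] + [1, 3, 0] (x) [3, -2, -3] (x) [-3, 1, 2], so rank(T) ≤ 2.
These bounds meet, so rank(T) = 2.
Check entry T[1,0,2] = 0: (1)·(3)·(-6) + (3)·(3)·(2) = 0.

rank(T) = 2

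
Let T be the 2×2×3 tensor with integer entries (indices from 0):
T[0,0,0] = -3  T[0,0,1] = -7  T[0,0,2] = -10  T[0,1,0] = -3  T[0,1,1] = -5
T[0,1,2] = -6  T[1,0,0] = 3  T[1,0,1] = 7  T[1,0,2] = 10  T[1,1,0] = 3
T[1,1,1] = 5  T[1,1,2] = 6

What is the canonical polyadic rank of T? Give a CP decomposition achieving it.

rank(T) = 2

Lower bound: the mode-2 unfolding of T (rows indexed by j, columns by (i,k) = (0,0), (0,1), (0,2), (1,0), (1,1), (1,2)) is [[-3, -7, -10, 3, 7, 10], [-3, -5, -6, 3, 5, 6]].
There the 2×2 minor on rows j ∈ {0, 1}, columns (i,k) ∈ {(0,0), (0,1)} is det [[-3, -7], [-3, -5]] = -6 ≠ 0, so this unfolding has rank ≥ 2; CP rank is at least every unfolding rank, so rank(T) ≥ 2. (This is only a lower bound: in general the CP rank may exceed every unfolding rank, so we still need to exhibit 2 rank-1 terms summing to T.)
Upper bound — finding two terms. Every mode-1 slice of T is a multiple of one matrix: T[i,:,:] = a[i]·M with a = [1, -1] and M = [[-3, -7, -10], [-3, -5, -6]] (rows indexed by j, columns by k). So it suffices to write M as a sum of two rank-1 matrices.
Splitting M by its rows (j = 0, 1), M = [1, 0][-3, -7, -10]ᵀ + [0, 1][-3, -5, -6]ᵀ.
Hence T = [1, -1] ⊗ [1, 0] ⊗ [-3, -7, -10] + [1, -1] ⊗ [0, 1] ⊗ [-3, -5, -6], so rank(T) ≤ 2.
These bounds meet, so rank(T) = 2.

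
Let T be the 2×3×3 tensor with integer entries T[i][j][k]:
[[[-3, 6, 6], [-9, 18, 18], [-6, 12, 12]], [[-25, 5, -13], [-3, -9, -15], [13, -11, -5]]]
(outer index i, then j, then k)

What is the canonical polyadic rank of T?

2

Lower bound: the mode-1 unfolding of T (rows indexed by i, columns by (j,k) = (0,0), (0,1), (0,2), (1,0), (1,1), (1,2), (2,0), (2,1), (2,2)) is [[-3, 6, 6, -9, 18, 18, -6, 12, 12], [-25, 5, -13, -3, -9, -15, 13, -11, -5]].
There the 2×2 minor on rows i ∈ {0, 1}, columns (j,k) ∈ {(0,0), (0,1)} is det [[-3, 6], [-25, 5]] = 135 ≠ 0, so this unfolding has rank ≥ 2; CP rank is at least every unfolding rank, so rank(T) ≥ 2. (Unfolding ranks only ever bound the CP rank from below — rank(T) can be strictly larger than all of them — so the matching upper bound has to come from an explicit 2-term decomposition.)
Upper bound — finding two terms. Write S_k = T[:,:,k] for the frontal slices: S₀ = [[-3, -9, -6], [-25, -3, 13]], S₁ = [[6, 18, 12], [5, -9, -11]], S₂ = [[6, 18, 12], [-13, -15, -5]].
If T = a₁ ⊗ b₁ ⊗ c₁ + a₂ ⊗ b₂ ⊗ c₂ then each S_k = c₁[k]·a₁b₁ᵀ + c₂[k]·a₂b₂ᵀ. S₀ and S₁ are linearly independent, so a₁b₁ᵀ and a₂b₂ᵀ must span the same plane of matrices: they are the rank-1 matrices of the form x·S₀ + y·S₁.
The 2×2 minor of x·S₀ + y·S₁ on rows {0,1}, columns {0,1} is −216·x² + 504·xy − 144·y² = (-72)·(x − 2·y)(3·x − y), vanishing at (x:y) = (2:1) and (1:3).
M₁ = 2·S₀ + S₁ = [[0, 0, 0], [-45, -15, 15]] = (-15)·[0, 1][3, 1, -1]ᵀ and M₂ = S₀ + 3·S₁ = [[15, 45, 30], [-10, -30, -20]] = 5·[3, -2][1, 3, 2]ᵀ, so take a₁ = [0, 1], b₁ = [3, 1, -1], a₂ = [3, -2], b₂ = [1, 3, 2].
Each slice is an integer combination of E₁ = a₁b₁ᵀ and E₂ = a₂b₂ᵀ: S₀ = −9·E₁ − E₂, S₁ = 3·E₁ + 2·E₂, S₂ = −3·E₁ + 2·E₂; reading off coefficients, c₁ = [-9, 3, -3] and c₂ = [-1, 2, 2].
Hence T = [0, 1] ⊗ [3, 1, -1] ⊗ [-9, 3, -3] + [3, -2] ⊗ [1, 3, 2] ⊗ [-1, 2, 2], so rank(T) ≤ 2.
These bounds meet, so rank(T) = 2.
Check entry T[1,0,2] = -13: (1)·(3)·(-3) + (-2)·(1)·(2) = -13.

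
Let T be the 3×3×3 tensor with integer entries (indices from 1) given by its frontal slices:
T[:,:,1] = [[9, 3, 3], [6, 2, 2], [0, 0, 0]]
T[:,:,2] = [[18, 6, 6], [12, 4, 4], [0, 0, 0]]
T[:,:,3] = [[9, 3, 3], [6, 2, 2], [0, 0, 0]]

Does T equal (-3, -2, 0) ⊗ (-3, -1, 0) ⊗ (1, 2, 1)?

No

Reconstruct entry (1,3,1) from the claimed factors: Σₗ aₗ[1]bₗ[3]cₗ[1] = (-3)·(0)·(1) = 0, but T[1,3,1] = 3. The claim is false.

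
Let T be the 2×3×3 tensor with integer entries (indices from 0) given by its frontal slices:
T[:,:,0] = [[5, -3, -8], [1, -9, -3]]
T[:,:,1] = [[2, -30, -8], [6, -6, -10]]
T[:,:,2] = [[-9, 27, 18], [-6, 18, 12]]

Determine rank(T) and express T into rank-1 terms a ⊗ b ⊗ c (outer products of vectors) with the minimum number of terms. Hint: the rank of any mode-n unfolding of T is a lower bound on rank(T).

Lower bound: the mode-2 unfolding of T (rows indexed by j, columns by (i,k) = (0,0), (0,1), (0,2), (1,0), (1,1), (1,2)) is [[5, 2, -9, 1, 6, -6], [-3, -30, 27, -9, -6, 18], [-8, -8, 18, -3, -10, 12]].
There the 2×2 minor on rows j ∈ {0, 1}, columns (i,k) ∈ {(0,0), (0,1)} is det [[5, 2], [-3, -30]] = -144 ≠ 0, so this unfolding has rank ≥ 2; CP rank is at least every unfolding rank, so rank(T) ≥ 2. (Flattening ranks never certify an upper bound on CP rank; for that we must actually write T with 2 rank-1 terms.)
Upper bound — finding two terms. Write S_k = T[:,:,k] for the frontal slices: S₀ = [[5, -3, -8], [1, -9, -3]], S₁ = [[2, -30, -8], [6, -6, -10]], S₂ = [[-9, 27, 18], [-6, 18, 12]].
If T = a₁ ⊗ b₁ ⊗ c₁ + a₂ ⊗ b₂ ⊗ c₂ then each S_k = c₁[k]·a₁b₁ᵀ + c₂[k]·a₂b₂ᵀ. S₀ and S₁ are linearly independent, so a₁b₁ᵀ and a₂b₂ᵀ must span the same plane of matrices: they are the rank-1 matrices of the form x·S₀ + y·S₁.
The 2×2 minor of x·S₀ + y·S₁ on rows {0,1}, columns {0,1} is −42·x² + 168·y² = (-42)·(x − 2·y)(x + 2·y), vanishing at (x:y) = (2:1) and (2:-1).
M₁ = 2·S₀ + S₁ = [[12, -36, -24], [8, -24, -16]] = 4·(3, 2)(1, -3, -2)ᵀ and M₂ = 2·S₀ − S₁ = [[8, 24, -8], [-4, -12, 4]] = 4·(2, -1)(1, 3, -1)ᵀ, so take a₁ = (3, 2), b₁ = (1, -3, -2), a₂ = (2, -1), b₂ = (1, 3, -1).
Each slice is an integer combination of E₁ = a₁b₁ᵀ and E₂ = a₂b₂ᵀ: S₀ = E₁ + E₂, S₁ = 2·E₁ − 2·E₂, S₂ = −3·E₁; reading off coefficients, c₁ = (1, 2, -3) and c₂ = (1, -2, 0).
Hence T = (3, 2) ⊗ (1, -3, -2) ⊗ (1, 2, -3) + (2, -1) ⊗ (1, 3, -1) ⊗ (1, -2, 0), so rank(T) ≤ 2.
These bounds meet, so rank(T) = 2.
Check entry T[0,0,1] = 2: (3)·(1)·(2) + (2)·(1)·(-2) = 2.

rank(T) = 2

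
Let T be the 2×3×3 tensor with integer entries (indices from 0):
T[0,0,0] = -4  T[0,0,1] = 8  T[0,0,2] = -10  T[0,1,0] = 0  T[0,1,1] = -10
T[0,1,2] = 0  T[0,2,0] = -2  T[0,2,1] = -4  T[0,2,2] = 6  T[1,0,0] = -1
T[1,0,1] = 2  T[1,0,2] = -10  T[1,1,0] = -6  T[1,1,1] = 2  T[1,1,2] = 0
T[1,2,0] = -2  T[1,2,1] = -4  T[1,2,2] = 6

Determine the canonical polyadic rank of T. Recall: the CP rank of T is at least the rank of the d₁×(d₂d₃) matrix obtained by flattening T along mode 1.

3

Lower bound: the mode-3 unfolding of T (rows indexed by k, columns by (i,j) = (0,0), (0,1), (0,2), (1,0), (1,1), (1,2)) is [[-4, 0, -2, -1, -6, -2], [8, -10, -4, 2, 2, -4], [-10, 0, 6, -10, 0, 6]].
There the 3×3 minor on rows k ∈ {0, 1, 2}, columns (i,j) ∈ {(0,0), (0,1), (0,2)} is det [[-4, 0, -2], [8, -10, -4], [-10, 0, 6]] = 440 ≠ 0, so this unfolding has rank ≥ 3; CP rank is at least every unfolding rank, so rank(T) ≥ 3. (Unfolding ranks only ever bound the CP rank from below — rank(T) can be strictly larger than all of them — so the matching upper bound has to come from an explicit 3-term decomposition.)
Upper bound: T is a sum of 3 rank-1 terms, T = [1, 1] ⊗ [1, 2, 1] ⊗ [-2, 0, -2] + [1, 1] ⊗ [2, -1, -2] ⊗ [0, 2, -4] + [2, -1] ⊗ [1, -2, 0] ⊗ [-1, 2, 0] (written with every a and b primitive with positive leading entry and the scale carried by c; CP decompositions are not unique, and this one is verified by expanding entrywise), so rank(T) ≤ 3.
These bounds meet, so rank(T) = 3.
Check entry T[1,1,0] = -6: (1)·(2)·(-2) + (1)·(-1)·(0) + (-1)·(-2)·(-1) = -6.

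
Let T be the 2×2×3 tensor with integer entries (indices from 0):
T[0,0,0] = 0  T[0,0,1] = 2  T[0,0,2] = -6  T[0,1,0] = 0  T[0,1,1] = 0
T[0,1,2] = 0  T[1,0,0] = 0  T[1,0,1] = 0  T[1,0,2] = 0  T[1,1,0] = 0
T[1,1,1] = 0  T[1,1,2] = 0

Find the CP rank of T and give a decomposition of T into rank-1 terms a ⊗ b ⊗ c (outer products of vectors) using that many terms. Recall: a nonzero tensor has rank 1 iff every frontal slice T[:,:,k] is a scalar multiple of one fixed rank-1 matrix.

rank(T) = 1

Lower bound: T ≠ 0 (e.g. T[0,0,1] = 2), so rank(T) ≥ 1.
Upper bound: the mode-1 fibre T[:,0,1] = [2, 0] gives a = [1, 0] (primitive direction); the mode-2 fibre T[0,:,1] = [2, 0] gives b = [1, 0]; then c[k] = T[0,0,k] / (a[0]·b[0]) = [0, 2, -6] / 1 = [0, 2, -6].
Expanding [1, 0] ⊗ [1, 0] ⊗ [0, 2, -6] reproduces all 12 entries of T, so T = [1, 0] ⊗ [1, 0] ⊗ [0, 2, -6] and rank(T) ≤ 1.
These bounds meet, so rank(T) = 1.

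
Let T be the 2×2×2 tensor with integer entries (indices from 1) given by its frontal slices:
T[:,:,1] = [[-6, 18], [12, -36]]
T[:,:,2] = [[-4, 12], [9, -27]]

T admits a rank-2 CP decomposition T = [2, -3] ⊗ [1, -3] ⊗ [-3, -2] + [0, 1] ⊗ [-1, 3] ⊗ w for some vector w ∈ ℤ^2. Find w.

Subtract the known terms from T to get the rank-1 residual R = [0, 1] ⊗ [-1, 3] ⊗ w, so R[i,j,k] = a[i]·b[j]·w[k]. Pick indices with nonzero a[2]·b[1] = (1)·(-1) = -1. Only the fibre through (2,1,·) is needed: R[2,1,:] = T[2,1,:] − Σₗ aₗ[2]bₗ[1]cₗ = [12, 9] − (-3)·(1)·[-3, -2] = [3, 3]. Then w[k] = R[2,1,k] / -1 for each k, giving w = [3, 3] / -1 = [-3, -3].

w = [-3, -3]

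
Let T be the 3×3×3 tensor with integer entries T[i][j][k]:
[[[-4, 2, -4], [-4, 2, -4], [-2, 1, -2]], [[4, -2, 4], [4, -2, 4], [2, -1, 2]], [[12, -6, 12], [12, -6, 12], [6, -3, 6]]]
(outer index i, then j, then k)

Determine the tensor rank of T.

Lower bound: T ≠ 0 (e.g. T[0,0,0] = -4), so rank(T) ≥ 1.
Upper bound: if T = a ⊗ b ⊗ c then every fibre of T is a multiple of the corresponding factor, so read the factors off the fibres through the nonzero entry T[0,0,0] = -4.
The mode-1 fibre T[:,0,0] = [-4, 4, 12] gives a = [1, -1, -3] (primitive direction); the mode-2 fibre T[0,:,0] = [-4, -4, -2] gives b = [2, 2, 1]; then c[k] = T[0,0,k] / (a[0]·b[0]) = [-4, 2, -4] / 2 = [-2, 1, -2].
Expanding [1, -1, -3] ⊗ [2, 2, 1] ⊗ [-2, 1, -2] reproduces all 27 entries of T, so T = [1, -1, -3] ⊗ [2, 2, 1] ⊗ [-2, 1, -2] and rank(T) ≤ 1.
These bounds meet, so rank(T) = 1.

1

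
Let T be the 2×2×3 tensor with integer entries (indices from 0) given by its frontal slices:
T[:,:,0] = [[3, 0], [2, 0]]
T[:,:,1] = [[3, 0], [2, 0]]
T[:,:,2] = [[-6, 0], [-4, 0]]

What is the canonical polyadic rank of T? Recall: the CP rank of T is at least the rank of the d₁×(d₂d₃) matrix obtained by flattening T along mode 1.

1

Lower bound: T ≠ 0 (e.g. T[0,0,0] = 3), so rank(T) ≥ 1.
Upper bound: if T = a ⊗ b ⊗ c then every fibre of T is a multiple of the corresponding factor, so read the factors off the fibres through the nonzero entry T[0,0,0] = 3.
The mode-1 fibre T[:,0,0] = [3, 2] gives a = [3, 2] (primitive direction); the mode-2 fibre T[0,:,0] = [3, 0] gives b = [1, 0]; then c[k] = T[0,0,k] / (a[0]·b[0]) = [3, 3, -6] / 3 = [1, 1, -2].
Expanding [3, 2] ⊗ [1, 0] ⊗ [1, 1, -2] reproduces all 12 entries of T, so T = [3, 2] ⊗ [1, 0] ⊗ [1, 1, -2] and rank(T) ≤ 1.
These bounds meet, so rank(T) = 1.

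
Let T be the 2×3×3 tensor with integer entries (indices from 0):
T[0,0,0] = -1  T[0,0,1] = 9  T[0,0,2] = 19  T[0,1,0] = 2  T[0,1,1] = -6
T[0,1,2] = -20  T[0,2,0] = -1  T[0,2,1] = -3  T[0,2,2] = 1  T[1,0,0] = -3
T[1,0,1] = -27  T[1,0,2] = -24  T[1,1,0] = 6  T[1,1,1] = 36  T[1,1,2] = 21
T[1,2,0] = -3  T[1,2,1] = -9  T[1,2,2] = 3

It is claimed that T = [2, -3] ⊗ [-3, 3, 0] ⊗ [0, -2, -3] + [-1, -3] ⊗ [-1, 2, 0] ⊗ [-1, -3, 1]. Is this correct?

No

Reconstruct entry (0,2,0) from the claimed factors: Σₗ aₗ[0]bₗ[2]cₗ[0] = (2)·(0)·(0) + (-1)·(0)·(-1) = 0, but T[0,2,0] = -1. The claim is false.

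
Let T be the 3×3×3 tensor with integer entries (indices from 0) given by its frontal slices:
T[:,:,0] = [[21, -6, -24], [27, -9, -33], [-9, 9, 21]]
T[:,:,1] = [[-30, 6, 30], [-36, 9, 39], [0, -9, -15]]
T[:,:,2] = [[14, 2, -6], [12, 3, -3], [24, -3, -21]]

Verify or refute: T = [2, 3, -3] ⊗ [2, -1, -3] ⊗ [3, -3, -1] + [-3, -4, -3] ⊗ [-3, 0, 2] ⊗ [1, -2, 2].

No

Reconstruct entry (1,0,0) from the claimed factors: Σₗ aₗ[1]bₗ[0]cₗ[0] = (3)·(2)·(3) + (-4)·(-3)·(1) = 30, but T[1,0,0] = 27. The claim is false.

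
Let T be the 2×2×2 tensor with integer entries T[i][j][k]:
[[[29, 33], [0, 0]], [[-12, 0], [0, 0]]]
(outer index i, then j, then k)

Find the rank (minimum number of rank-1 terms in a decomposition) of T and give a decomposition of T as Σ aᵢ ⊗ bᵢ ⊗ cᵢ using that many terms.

Lower bound: the mode-1 unfolding of T (rows indexed by i, columns by (j,k) = (0,0), (0,1), (1,0), (1,1)) is [[29, 33, 0, 0], [-12, 0, 0, 0]].
There the 2×2 minor on rows i ∈ {0, 1}, columns (j,k) ∈ {(0,0), (0,1)} is det [[29, 33], [-12, 0]] = 396 ≠ 0, so this unfolding has rank ≥ 2; CP rank is at least every unfolding rank, so rank(T) ≥ 2. (Unfolding ranks only ever bound the CP rank from below — rank(T) can be strictly larger than all of them — so the matching upper bound has to come from an explicit 2-term decomposition.)
Upper bound — finding two terms. Every mode-2 slice of T is a multiple of one matrix: T[:,j,:] = b[j]·M with b = [1, 0] and M = [[29, 33], [-12, 0]] (rows indexed by i, columns by k). So it suffices to write M as a sum of two rank-1 matrices.
Splitting M by its rows (i = 0, 1), M = [1, 0][29, 33]ᵀ + [0, 1][-12, 0]ᵀ.
Hence T = [1, 0] ⊗ [1, 0] ⊗ [29, 33] + [0, 1] ⊗ [1, 0] ⊗ [-12, 0], so rank(T) ≤ 2.
These bounds meet, so rank(T) = 2.

rank(T) = 2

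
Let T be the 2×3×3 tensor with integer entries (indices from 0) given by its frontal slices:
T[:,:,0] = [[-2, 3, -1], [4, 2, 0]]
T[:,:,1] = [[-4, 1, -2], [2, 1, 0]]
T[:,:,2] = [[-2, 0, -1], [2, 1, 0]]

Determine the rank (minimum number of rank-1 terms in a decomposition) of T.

3

Lower bound: the mode-2 unfolding of T (rows indexed by j, columns by (i,k) = (0,0), (0,1), (0,2), (1,0), (1,1), (1,2)) is [[-2, -4, -2, 4, 2, 2], [3, 1, 0, 2, 1, 1], [-1, -2, -1, 0, 0, 0]].
There the 3×3 minor on rows j ∈ {0, 1, 2}, columns (i,k) ∈ {(0,0), (0,1), (1,0)} is det [[-2, -4, 4], [3, 1, 2], [-1, -2, 0]] = -20 ≠ 0, so this unfolding has rank ≥ 3; CP rank is at least every unfolding rank, so rank(T) ≥ 3. (Unfolding ranks only ever bound the CP rank from below — rank(T) can be strictly larger than all of them — so the matching upper bound has to come from an explicit 3-term decomposition.)
Upper bound: T is a sum of 3 rank-1 terms, T = [0, 1] ⊗ [2, 1, 0] ⊗ [2, 1, 1] + [1, 0] ⊗ [0, 1, 0] ⊗ [2, -1, -1] + [1, 0] ⊗ [2, -1, 1] ⊗ [-1, -2, -1] (written with every a and b primitive with positive leading entry and the scale carried by c; CP decompositions are not unique, and this one is verified by expanding entrywise), so rank(T) ≤ 3.
These bounds meet, so rank(T) = 3.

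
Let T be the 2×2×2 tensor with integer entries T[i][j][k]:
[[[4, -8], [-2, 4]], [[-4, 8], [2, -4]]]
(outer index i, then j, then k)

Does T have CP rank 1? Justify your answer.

If T = a ∘ b ∘ c then every fibre of T is a multiple of the corresponding factor, so read the factors off the fibres through the nonzero entry T[0,0,0] = 4.
The mode-1 fibre T[:,0,0] = [4, -4] gives a = [1, -1] (primitive direction); the mode-2 fibre T[0,:,0] = [4, -2] gives b = [2, -1]; then c[k] = T[0,0,k] / (a[0]·b[0]) = [4, -8] / 2 = [2, -4].
Expanding [1, -1] ∘ [2, -1] ∘ [2, -4] reproduces all 8 entries of T, so T = [1, -1] ∘ [2, -1] ∘ [2, -4] and rank(T) ≤ 1.
Equivalently every frontal slice T[:,:,k] is c[k] times the rank-1 matrix [1, -1] ∘ [2, -1]. So T has rank 1 (it is nonzero).

Yes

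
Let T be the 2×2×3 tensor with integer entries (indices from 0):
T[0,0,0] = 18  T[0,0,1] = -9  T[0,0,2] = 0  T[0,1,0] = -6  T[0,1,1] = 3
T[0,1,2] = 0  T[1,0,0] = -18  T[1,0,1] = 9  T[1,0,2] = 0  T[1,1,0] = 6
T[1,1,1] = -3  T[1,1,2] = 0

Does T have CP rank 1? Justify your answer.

If T = a (x) b (x) c then every fibre of T is a multiple of the corresponding factor, so read the factors off the fibres through the nonzero entry T[0,0,0] = 18.
The mode-1 fibre T[:,0,0] = [18, -18] gives a = (1, -1) (primitive direction); the mode-2 fibre T[0,:,0] = [18, -6] gives b = (3, -1); then c[k] = T[0,0,k] / (a[0]·b[0]) = [18, -9, 0] / 3 = (6, -3, 0).
Expanding (1, -1) (x) (3, -1) (x) (6, -3, 0) reproduces all 12 entries of T, so T = (1, -1) (x) (3, -1) (x) (6, -3, 0) and rank(T) ≤ 1.
Equivalently every frontal slice T[:,:,k] is c[k] times the rank-1 matrix (1, -1) (x) (3, -1). So T has rank 1 (it is nonzero).

Yes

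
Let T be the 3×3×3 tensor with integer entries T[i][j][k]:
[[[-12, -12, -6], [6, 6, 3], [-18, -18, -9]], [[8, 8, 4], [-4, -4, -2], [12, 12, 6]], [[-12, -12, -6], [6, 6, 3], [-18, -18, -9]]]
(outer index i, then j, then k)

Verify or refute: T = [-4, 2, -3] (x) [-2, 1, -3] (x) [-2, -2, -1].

Reconstruct entry (0,0,0) from the claimed factors: Σₗ aₗ[0]bₗ[0]cₗ[0] = (-4)·(-2)·(-2) = -16, but T[0,0,0] = -12. The claim is false.

No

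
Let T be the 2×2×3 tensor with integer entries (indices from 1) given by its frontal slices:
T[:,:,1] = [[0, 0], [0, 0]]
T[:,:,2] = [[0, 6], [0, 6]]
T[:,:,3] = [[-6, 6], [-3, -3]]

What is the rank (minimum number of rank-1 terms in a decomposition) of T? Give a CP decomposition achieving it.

Lower bound: the mode-3 unfolding of T (rows indexed by k, columns by (i,j) = (1,1), (1,2), (2,1), (2,2)) is [[0, 0, 0, 0], [0, 6, 0, 6], [-6, 6, -3, -3]].
There the 2×2 minor on rows k ∈ {2, 3}, columns (i,j) ∈ {(1,1), (1,2)} is det [[0, 6], [-6, 6]] = 36 ≠ 0, so this unfolding has rank ≥ 2; CP rank is at least every unfolding rank, so rank(T) ≥ 2. (Flattening ranks never certify an upper bound on CP rank; for that we must actually write T with 2 rank-1 terms.)
Upper bound — finding two terms. Write S_k = T[:,:,k] for the frontal slices: S₁ = [[0, 0], [0, 0]], S₂ = [[0, 6], [0, 6]], S₃ = [[-6, 6], [-3, -3]].
If T = a₁ ∘ b₁ ∘ c₁ + a₂ ∘ b₂ ∘ c₂ then each S_k = c₁[k]·a₁b₁ᵀ + c₂[k]·a₂b₂ᵀ. S₂ and S₃ are linearly independent, so a₁b₁ᵀ and a₂b₂ᵀ must span the same plane of matrices: they are the rank-1 matrices of the form x·S₂ + y·S₃.
det(x·S₂ + y·S₃) is −18·xy + 36·y² = (-18)·(x − 2·y)(y), vanishing at (x:y) = (2:1) and (1:0).
M₁ = 2·S₂ + S₃ = [[-6, 18], [-3, 9]] = (-3)·[2, 1][1, -3]ᵀ and M₂ = S₂ = [[0, 6], [0, 6]] = 6·[1, 1][0, 1]ᵀ, so take a₁ = [2, 1], b₁ = [1, -3], a₂ = [1, 1], b₂ = [0, 1].
Each slice is an integer combination of E₁ = a₁b₁ᵀ and E₂ = a₂b₂ᵀ: S₁ = 0, S₂ = 6·E₂, S₃ = −3·E₁ − 12·E₂; reading off coefficients, c₁ = [0, 0, -3] and c₂ = [0, 6, -12].
Hence T = [2, 1] ∘ [1, -3] ∘ [0, 0, -3] + [1, 1] ∘ [0, 1] ∘ [0, 6, -12], so rank(T) ≤ 2.
These bounds meet, so rank(T) = 2.

rank(T) = 2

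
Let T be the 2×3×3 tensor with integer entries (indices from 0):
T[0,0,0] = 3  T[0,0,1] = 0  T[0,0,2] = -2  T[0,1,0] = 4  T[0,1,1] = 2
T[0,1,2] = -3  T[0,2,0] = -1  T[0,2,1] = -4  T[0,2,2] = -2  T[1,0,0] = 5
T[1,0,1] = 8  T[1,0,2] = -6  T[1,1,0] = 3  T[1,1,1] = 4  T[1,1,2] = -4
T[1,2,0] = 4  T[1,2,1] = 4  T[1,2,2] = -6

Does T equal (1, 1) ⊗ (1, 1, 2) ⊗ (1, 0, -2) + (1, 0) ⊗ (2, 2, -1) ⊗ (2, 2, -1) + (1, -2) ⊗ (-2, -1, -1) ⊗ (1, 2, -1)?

Yes

Reconstruct entrywise from the claimed factors. For example, T[1,0,1] = 8 and Σₗ aₗ[1]bₗ[0]cₗ[1] = (1)·(1)·(0) + (0)·(2)·(2) + (-2)·(-2)·(2) = 8; checking all 18 entries, every one matches. The claim holds.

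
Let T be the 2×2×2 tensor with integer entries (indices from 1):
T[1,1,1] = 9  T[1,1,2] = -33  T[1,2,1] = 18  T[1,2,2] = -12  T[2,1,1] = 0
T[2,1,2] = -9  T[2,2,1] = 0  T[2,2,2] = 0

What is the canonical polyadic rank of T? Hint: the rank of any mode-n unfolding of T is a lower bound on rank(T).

Lower bound: the mode-1 unfolding of T (rows indexed by i, columns by (j,k) = (1,1), (1,2), (2,1), (2,2)) is [[9, -33, 18, -12], [0, -9, 0, 0]].
There the 2×2 minor on rows i ∈ {1, 2}, columns (j,k) ∈ {(1,1), (1,2)} is det [[9, -33], [0, -9]] = -81 ≠ 0, so this unfolding has rank ≥ 2; CP rank is at least every unfolding rank, so rank(T) ≥ 2. (Unfolding ranks only ever bound the CP rank from below — rank(T) can be strictly larger than all of them — so the matching upper bound has to come from an explicit 2-term decomposition.)
Upper bound — finding two terms. Write S_k = T[:,:,k] for the frontal slices: S₁ = [[9, 18], [0, 0]], S₂ = [[-33, -12], [-9, 0]].
If T = a₁ ⊗ b₁ ⊗ c₁ + a₂ ⊗ b₂ ⊗ c₂ then each S_k = c₁[k]·a₁b₁ᵀ + c₂[k]·a₂b₂ᵀ. S₁ and S₂ are linearly independent, so a₁b₁ᵀ and a₂b₂ᵀ must span the same plane of matrices: they are the rank-1 matrices of the form x·S₁ + y·S₂.
det(x·S₁ + y·S₂) is 162·xy − 108·y² = 54·(3·x − 2·y)(y), vanishing at (x:y) = (2:3) and (1:0).
M₁ = 2·S₁ + 3·S₂ = [[-81, 0], [-27, 0]] = (-27)·(3, 1)(1, 0)ᵀ and M₂ = S₁ = [[9, 18], [0, 0]] = 9·(1, 0)(1, 2)ᵀ, so take a₁ = (3, 1), b₁ = (1, 0), a₂ = (1, 0), b₂ = (1, 2).
Each slice is an integer combination of E₁ = a₁b₁ᵀ and E₂ = a₂b₂ᵀ: S₁ = 9·E₂, S₂ = −9·E₁ − 6·E₂; reading off coefficients, c₁ = (0, -9) and c₂ = (9, -6).
Hence T = (3, 1) ⊗ (1, 0) ⊗ (0, -9) + (1, 0) ⊗ (1, 2) ⊗ (9, -6), so rank(T) ≤ 2.
These bounds meet, so rank(T) = 2.
Check entry T[1,1,2] = -33: (3)·(1)·(-9) + (1)·(1)·(-6) = -33.

2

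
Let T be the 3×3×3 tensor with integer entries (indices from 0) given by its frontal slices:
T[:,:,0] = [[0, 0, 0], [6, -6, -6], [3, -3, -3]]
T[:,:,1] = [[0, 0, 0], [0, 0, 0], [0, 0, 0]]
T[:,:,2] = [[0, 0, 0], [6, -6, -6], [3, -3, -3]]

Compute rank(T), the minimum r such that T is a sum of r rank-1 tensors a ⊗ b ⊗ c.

Lower bound: T ≠ 0 (e.g. T[1,0,0] = 6), so rank(T) ≥ 1.
Upper bound: if T = a ⊗ b ⊗ c then every fibre of T is a multiple of the corresponding factor, so read the factors off the fibres through the nonzero entry T[1,0,0] = 6.
The mode-1 fibre T[:,0,0] = [0, 6, 3] gives a = [0, 2, 1] (primitive direction); the mode-2 fibre T[1,:,0] = [6, -6, -6] gives b = [1, -1, -1]; then c[k] = T[1,0,k] / (a[1]·b[0]) = [6, 0, 6] / 2 = [3, 0, 3].
Expanding [0, 2, 1] ⊗ [1, -1, -1] ⊗ [3, 0, 3] reproduces all 27 entries of T, so T = [0, 2, 1] ⊗ [1, -1, -1] ⊗ [3, 0, 3] and rank(T) ≤ 1.
These bounds meet, so rank(T) = 1.

1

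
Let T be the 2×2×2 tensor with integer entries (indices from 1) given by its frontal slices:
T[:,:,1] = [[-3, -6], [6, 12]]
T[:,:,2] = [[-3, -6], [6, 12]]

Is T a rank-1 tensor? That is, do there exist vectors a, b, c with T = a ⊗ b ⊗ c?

The mode-1 fibre T[:,1,1] = [-3, 6] gives a = [1, -2] (primitive direction); the mode-2 fibre T[1,:,1] = [-3, -6] gives b = [1, 2]; then c[k] = T[1,1,k] / (a[1]·b[1]) = [-3, -3] / 1 = [-3, -3].
Expanding [1, -2] ⊗ [1, 2] ⊗ [-3, -3] reproduces all 8 entries of T, so T = [1, -2] ⊗ [1, 2] ⊗ [-3, -3] and rank(T) ≤ 1.
Equivalently every frontal slice T[:,:,k] is c[k] times the rank-1 matrix [1, -2] ⊗ [1, 2]. So T has rank 1 (it is nonzero).

Yes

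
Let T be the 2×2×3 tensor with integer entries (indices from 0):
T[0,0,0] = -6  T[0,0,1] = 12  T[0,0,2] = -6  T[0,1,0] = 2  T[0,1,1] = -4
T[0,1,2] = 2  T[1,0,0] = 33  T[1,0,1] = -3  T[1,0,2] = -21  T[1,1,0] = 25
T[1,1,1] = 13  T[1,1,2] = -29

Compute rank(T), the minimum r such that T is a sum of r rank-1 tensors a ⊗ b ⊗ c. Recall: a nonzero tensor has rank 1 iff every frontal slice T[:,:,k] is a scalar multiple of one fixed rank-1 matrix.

2

Lower bound: the mode-3 unfolding of T (rows indexed by k, columns by (i,j) = (0,0), (0,1), (1,0), (1,1)) is [[-6, 2, 33, 25], [12, -4, -3, 13], [-6, 2, -21, -29]].
There the 2×2 minor on rows k ∈ {0, 1}, columns (i,j) ∈ {(0,0), (1,0)} is det [[-6, 33], [12, -3]] = -378 ≠ 0, so this unfolding has rank ≥ 2; CP rank is at least every unfolding rank, so rank(T) ≥ 2. (This is only a lower bound: in general the CP rank may exceed every unfolding rank, so we still need to exhibit 2 rank-1 terms summing to T.)
Upper bound — finding two terms. Write S_k = T[:,:,k] for the frontal slices: S₀ = [[-6, 2], [33, 25]], S₁ = [[12, -4], [-3, 13]], S₂ = [[-6, 2], [-21, -29]].
If T = a₁ ⊗ b₁ ⊗ c₁ + a₂ ⊗ b₂ ⊗ c₂ then each S_k = c₁[k]·a₁b₁ᵀ + c₂[k]·a₂b₂ᵀ. S₀ and S₁ are linearly independent, so a₁b₁ᵀ and a₂b₂ᵀ must span the same plane of matrices: they are the rank-1 matrices of the form x·S₀ + y·S₁.
det(x·S₀ + y·S₁) is −216·x² + 360·xy + 144·y² = (-72)·(x − 2·y)(3·x + y), vanishing at (x:y) = (2:1) and (1:-3).
M₁ = 2·S₀ + S₁ = [[0, 0], [63, 63]] = 63·[0, 1][1, 1]ᵀ and M₂ = S₀ − 3·S₁ = [[-42, 14], [42, -14]] = (-14)·[1, -1][3, -1]ᵀ, so take a₁ = [0, 1], b₁ = [1, 1], a₂ = [1, -1], b₂ = [3, -1].
Each slice is an integer combination of E₁ = a₁b₁ᵀ and E₂ = a₂b₂ᵀ: S₀ = 27·E₁ − 2·E₂, S₁ = 9·E₁ + 4·E₂, S₂ = −27·E₁ − 2·E₂; reading off coefficients, c₁ = [27, 9, -27] and c₂ = [-2, 4, -2].
Hence T = [0, 1] ⊗ [1, 1] ⊗ [27, 9, -27] + [1, -1] ⊗ [3, -1] ⊗ [-2, 4, -2], so rank(T) ≤ 2.
These bounds meet, so rank(T) = 2.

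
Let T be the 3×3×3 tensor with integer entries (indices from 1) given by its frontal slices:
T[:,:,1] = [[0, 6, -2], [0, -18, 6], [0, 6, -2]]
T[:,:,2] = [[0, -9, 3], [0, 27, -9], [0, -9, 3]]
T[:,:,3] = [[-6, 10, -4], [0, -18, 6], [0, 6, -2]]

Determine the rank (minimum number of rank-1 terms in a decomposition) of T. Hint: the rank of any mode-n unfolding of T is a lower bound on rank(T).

Lower bound: the mode-1 unfolding of T (rows indexed by i, columns by (j,k) = (1,1), (1,2), (1,3), (2,1), (2,2), (2,3), (3,1), (3,2), (3,3)) is [[0, 0, -6, 6, -9, 10, -2, 3, -4], [0, 0, 0, -18, 27, -18, 6, -9, 6], [0, 0, 0, 6, -9, 6, -2, 3, -2]].
There the 2×2 minor on rows i ∈ {1, 2}, columns (j,k) ∈ {(1,3), (2,1)} is det [[-6, 6], [0, -18]] = 108 ≠ 0, so this unfolding has rank ≥ 2; CP rank is at least every unfolding rank, so rank(T) ≥ 2. (Unfolding ranks only ever bound the CP rank from below — rank(T) can be strictly larger than all of them — so the matching upper bound has to come from an explicit 2-term decomposition.)
Upper bound — finding two terms. Write S_k = T[:,:,k] for the frontal slices: S₁ = [[0, 6, -2], [0, -18, 6], [0, 6, -2]], S₂ = [[0, -9, 3], [0, 27, -9], [0, -9, 3]], S₃ = [[-6, 10, -4], [0, -18, 6], [0, 6, -2]].
If T = a₁ ⊗ b₁ ⊗ c₁ + a₂ ⊗ b₂ ⊗ c₂ then each S_k = c₁[k]·a₁b₁ᵀ + c₂[k]·a₂b₂ᵀ. S₁ and S₃ are linearly independent, so a₁b₁ᵀ and a₂b₂ᵀ must span the same plane of matrices: they are the rank-1 matrices of the form x·S₁ + y·S₃.
The 2×2 minor of x·S₁ + y·S₃ on rows {1,2}, columns {1,2} is 108·xy + 108·y² = 108·(y)(x + y), vanishing at (x:y) = (1:0) and (1:-1).
M₁ = S₁ = [[0, 6, -2], [0, -18, 6], [0, 6, -2]] = 2·(1, -3, 1)(0, 3, -1)ᵀ and M₂ = S₁ − S₃ = [[6, -4, 2], [0, 0, 0], [0, 0, 0]] = 2·(1, 0, 0)(3, -2, 1)ᵀ, so take a₁ = (1, -3, 1), b₁ = (0, 3, -1), a₂ = (1, 0, 0), b₂ = (3, -2, 1).
Each slice is an integer combination of E₁ = a₁b₁ᵀ and E₂ = a₂b₂ᵀ: S₁ = 2·E₁, S₂ = −3·E₁, S₃ = 2·E₁ − 2·E₂; reading off coefficients, c₁ = (2, -3, 2) and c₂ = (0, 0, -2).
Hence T = (1, -3, 1) ⊗ (0, 3, -1) ⊗ (2, -3, 2) + (1, 0, 0) ⊗ (3, -2, 1) ⊗ (0, 0, -2), so rank(T) ≤ 2.
These bounds meet, so rank(T) = 2.
Check entry T[3,1,3] = 0: (1)·(0)·(2) + (0)·(3)·(-2) = 0.

2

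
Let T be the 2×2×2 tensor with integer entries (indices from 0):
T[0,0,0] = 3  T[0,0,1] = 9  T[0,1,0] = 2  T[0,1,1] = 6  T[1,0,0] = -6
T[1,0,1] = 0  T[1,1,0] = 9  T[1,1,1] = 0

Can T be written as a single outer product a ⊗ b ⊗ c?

The mode-1 unfolding of T (rows indexed by i, columns by (j,k) = (0,0), (0,1), (1,0), (1,1)) is [[3, 9, 2, 6], [-6, 0, 9, 0]].
There the 2×2 minor on rows i ∈ {0, 1}, columns (j,k) ∈ {(0,0), (0,1)} is det [[3, 9], [-6, 0]] = 54 ≠ 0, so this unfolding has rank ≥ 2; CP rank is at least every unfolding rank, so rank(T) ≥ 2.
In particular rank(T) ≥ 2 > 1, so T is not rank-1.

No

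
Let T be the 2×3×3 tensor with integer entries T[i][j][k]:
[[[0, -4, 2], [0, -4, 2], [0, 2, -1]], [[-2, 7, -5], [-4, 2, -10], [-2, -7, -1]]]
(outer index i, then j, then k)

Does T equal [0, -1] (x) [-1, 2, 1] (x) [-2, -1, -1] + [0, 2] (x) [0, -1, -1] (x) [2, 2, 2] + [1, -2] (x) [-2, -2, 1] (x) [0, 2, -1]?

Reconstruct entry (1,1,0) from the claimed factors: Σₗ aₗ[1]bₗ[1]cₗ[0] = (-1)·(2)·(-2) + (2)·(-1)·(2) + (-2)·(-2)·(0) = 0, but T[1,1,0] = -4. The claim is false.

No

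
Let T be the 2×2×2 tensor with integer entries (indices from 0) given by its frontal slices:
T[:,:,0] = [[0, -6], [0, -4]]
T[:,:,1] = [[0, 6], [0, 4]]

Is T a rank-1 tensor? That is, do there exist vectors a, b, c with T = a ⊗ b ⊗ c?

If T = a ⊗ b ⊗ c then every fibre of T is a multiple of the corresponding factor, so read the factors off the fibres through the nonzero entry T[0,1,0] = -6.
The mode-1 fibre T[:,1,0] = [-6, -4] gives a = [3, 2] (primitive direction); the mode-2 fibre T[0,:,0] = [0, -6] gives b = [0, 1]; then c[k] = T[0,1,k] / (a[0]·b[1]) = [-6, 6] / 3 = [-2, 2].
Expanding [3, 2] ⊗ [0, 1] ⊗ [-2, 2] reproduces all 8 entries of T, so T = [3, 2] ⊗ [0, 1] ⊗ [-2, 2] and rank(T) ≤ 1.
Equivalently every frontal slice T[:,:,k] is c[k] times the rank-1 matrix [3, 2] ⊗ [0, 1]. So T has rank 1 (it is nonzero).

Yes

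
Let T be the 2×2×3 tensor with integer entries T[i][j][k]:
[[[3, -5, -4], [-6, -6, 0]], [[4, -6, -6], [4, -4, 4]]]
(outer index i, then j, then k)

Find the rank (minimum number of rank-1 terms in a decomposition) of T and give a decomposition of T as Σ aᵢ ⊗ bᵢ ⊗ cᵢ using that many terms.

Lower bound: in the mode-3 unfolding of T (rows indexed by k, columns by (i,j)) the 3×3 minor on rows k ∈ {0, 1, 2}, columns (i,j) ∈ {(0,0), (0,1), (1,0)} is det [[3, -6, 4], [-5, -6, -6], [-4, 0, -6]] = 48 ≠ 0, so that unfolding has rank ≥ 3 and hence rank(T) ≥ 3 (CP rank is at least every unfolding rank, though it can be larger).
Upper bound: T is a sum of 3 rank-1 terms, T = (1, 1) ⊗ (1, 2) ⊗ (2, -4, -2) + (1, 2) ⊗ (1, -2) ⊗ (1, -1, -2) + (2, -1) ⊗ (0, 1) ⊗ (-4, 0, 0) (written with every a and b primitive with positive leading entry and the scale carried by c; CP decompositions are not unique, and this one is verified by expanding entrywise), so rank(T) ≤ 3.
These bounds meet, so rank(T) = 3.

rank(T) = 3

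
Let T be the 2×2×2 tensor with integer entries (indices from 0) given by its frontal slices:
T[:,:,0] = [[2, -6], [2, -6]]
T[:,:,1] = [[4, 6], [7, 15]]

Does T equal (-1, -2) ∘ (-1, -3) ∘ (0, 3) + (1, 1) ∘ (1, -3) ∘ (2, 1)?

Yes

Reconstruct entrywise from the claimed factors. For example, T[0,1,0] = -6 and Σₗ aₗ[0]bₗ[1]cₗ[0] = (-1)·(-3)·(0) + (1)·(-3)·(2) = -6; checking all 8 entries, every one matches. The claim holds.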